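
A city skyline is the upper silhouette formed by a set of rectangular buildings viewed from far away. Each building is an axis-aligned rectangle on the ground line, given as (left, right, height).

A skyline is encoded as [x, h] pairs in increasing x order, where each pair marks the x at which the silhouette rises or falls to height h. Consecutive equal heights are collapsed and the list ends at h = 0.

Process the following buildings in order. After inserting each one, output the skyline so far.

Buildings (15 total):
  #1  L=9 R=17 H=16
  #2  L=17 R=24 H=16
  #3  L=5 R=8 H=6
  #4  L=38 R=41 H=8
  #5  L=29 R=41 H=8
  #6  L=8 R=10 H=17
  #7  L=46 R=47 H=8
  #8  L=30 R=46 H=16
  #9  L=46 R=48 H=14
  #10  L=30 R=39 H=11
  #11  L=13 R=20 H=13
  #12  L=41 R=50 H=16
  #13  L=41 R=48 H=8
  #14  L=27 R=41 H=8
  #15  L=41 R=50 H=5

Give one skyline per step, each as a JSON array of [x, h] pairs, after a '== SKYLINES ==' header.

== SKYLINES ==
[[9,16],[17,0]]
[[9,16],[24,0]]
[[5,6],[8,0],[9,16],[24,0]]
[[5,6],[8,0],[9,16],[24,0],[38,8],[41,0]]
[[5,6],[8,0],[9,16],[24,0],[29,8],[41,0]]
[[5,6],[8,17],[10,16],[24,0],[29,8],[41,0]]
[[5,6],[8,17],[10,16],[24,0],[29,8],[41,0],[46,8],[47,0]]
[[5,6],[8,17],[10,16],[24,0],[29,8],[30,16],[46,8],[47,0]]
[[5,6],[8,17],[10,16],[24,0],[29,8],[30,16],[46,14],[48,0]]
[[5,6],[8,17],[10,16],[24,0],[29,8],[30,16],[46,14],[48,0]]
[[5,6],[8,17],[10,16],[24,0],[29,8],[30,16],[46,14],[48,0]]
[[5,6],[8,17],[10,16],[24,0],[29,8],[30,16],[50,0]]
[[5,6],[8,17],[10,16],[24,0],[29,8],[30,16],[50,0]]
[[5,6],[8,17],[10,16],[24,0],[27,8],[30,16],[50,0]]
[[5,6],[8,17],[10,16],[24,0],[27,8],[30,16],[50,0]]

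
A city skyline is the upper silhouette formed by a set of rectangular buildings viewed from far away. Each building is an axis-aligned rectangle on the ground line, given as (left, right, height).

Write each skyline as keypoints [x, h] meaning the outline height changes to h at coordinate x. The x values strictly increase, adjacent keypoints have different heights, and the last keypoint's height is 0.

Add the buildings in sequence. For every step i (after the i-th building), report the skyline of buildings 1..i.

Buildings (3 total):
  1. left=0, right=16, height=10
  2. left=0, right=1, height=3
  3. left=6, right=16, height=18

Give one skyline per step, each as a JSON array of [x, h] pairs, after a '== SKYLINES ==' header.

== SKYLINES ==
[[0,10],[16,0]]
[[0,10],[16,0]]
[[0,10],[6,18],[16,0]]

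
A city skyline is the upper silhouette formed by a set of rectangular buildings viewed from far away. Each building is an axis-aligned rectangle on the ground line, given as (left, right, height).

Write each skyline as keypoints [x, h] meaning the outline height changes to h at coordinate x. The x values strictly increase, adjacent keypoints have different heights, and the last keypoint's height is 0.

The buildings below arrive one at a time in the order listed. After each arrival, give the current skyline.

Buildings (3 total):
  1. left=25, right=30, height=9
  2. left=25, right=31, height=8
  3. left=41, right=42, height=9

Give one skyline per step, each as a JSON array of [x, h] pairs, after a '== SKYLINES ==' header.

== SKYLINES ==
[[25,9],[30,0]]
[[25,9],[30,8],[31,0]]
[[25,9],[30,8],[31,0],[41,9],[42,0]]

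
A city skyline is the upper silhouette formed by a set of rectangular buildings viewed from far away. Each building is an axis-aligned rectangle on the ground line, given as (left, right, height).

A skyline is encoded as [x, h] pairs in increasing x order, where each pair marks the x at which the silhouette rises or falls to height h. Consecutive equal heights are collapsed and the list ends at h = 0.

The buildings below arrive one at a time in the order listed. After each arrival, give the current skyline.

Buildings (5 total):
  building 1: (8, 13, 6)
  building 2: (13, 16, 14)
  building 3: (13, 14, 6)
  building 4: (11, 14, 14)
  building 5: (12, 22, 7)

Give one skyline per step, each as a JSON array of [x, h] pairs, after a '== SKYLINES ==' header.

== SKYLINES ==
[[8,6],[13,0]]
[[8,6],[13,14],[16,0]]
[[8,6],[13,14],[16,0]]
[[8,6],[11,14],[16,0]]
[[8,6],[11,14],[16,7],[22,0]]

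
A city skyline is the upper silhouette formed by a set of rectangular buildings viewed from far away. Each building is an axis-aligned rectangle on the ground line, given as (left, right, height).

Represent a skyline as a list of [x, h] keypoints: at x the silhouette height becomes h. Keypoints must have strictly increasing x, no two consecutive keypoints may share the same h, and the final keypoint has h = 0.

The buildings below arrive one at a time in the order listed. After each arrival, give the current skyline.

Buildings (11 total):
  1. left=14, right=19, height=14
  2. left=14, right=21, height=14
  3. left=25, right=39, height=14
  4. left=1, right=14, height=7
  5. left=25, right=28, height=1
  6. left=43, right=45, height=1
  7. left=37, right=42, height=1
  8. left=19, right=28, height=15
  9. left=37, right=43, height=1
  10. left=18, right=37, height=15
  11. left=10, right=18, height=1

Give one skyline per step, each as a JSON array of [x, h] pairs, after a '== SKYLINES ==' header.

== SKYLINES ==
[[14,14],[19,0]]
[[14,14],[21,0]]
[[14,14],[21,0],[25,14],[39,0]]
[[1,7],[14,14],[21,0],[25,14],[39,0]]
[[1,7],[14,14],[21,0],[25,14],[39,0]]
[[1,7],[14,14],[21,0],[25,14],[39,0],[43,1],[45,0]]
[[1,7],[14,14],[21,0],[25,14],[39,1],[42,0],[43,1],[45,0]]
[[1,7],[14,14],[19,15],[28,14],[39,1],[42,0],[43,1],[45,0]]
[[1,7],[14,14],[19,15],[28,14],[39,1],[45,0]]
[[1,7],[14,14],[18,15],[37,14],[39,1],[45,0]]
[[1,7],[14,14],[18,15],[37,14],[39,1],[45,0]]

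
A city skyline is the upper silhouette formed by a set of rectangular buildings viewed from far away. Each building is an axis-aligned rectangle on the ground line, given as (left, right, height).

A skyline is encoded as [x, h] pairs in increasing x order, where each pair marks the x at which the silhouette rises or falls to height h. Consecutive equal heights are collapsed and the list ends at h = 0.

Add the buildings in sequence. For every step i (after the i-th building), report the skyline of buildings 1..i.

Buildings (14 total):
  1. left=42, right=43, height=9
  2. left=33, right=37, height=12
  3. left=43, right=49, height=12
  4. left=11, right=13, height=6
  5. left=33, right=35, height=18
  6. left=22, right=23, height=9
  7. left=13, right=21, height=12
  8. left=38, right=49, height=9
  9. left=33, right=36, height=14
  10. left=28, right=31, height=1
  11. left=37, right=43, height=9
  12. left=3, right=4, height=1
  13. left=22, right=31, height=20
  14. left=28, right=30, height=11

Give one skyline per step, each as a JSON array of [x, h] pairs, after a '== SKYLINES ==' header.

== SKYLINES ==
[[42,9],[43,0]]
[[33,12],[37,0],[42,9],[43,0]]
[[33,12],[37,0],[42,9],[43,12],[49,0]]
[[11,6],[13,0],[33,12],[37,0],[42,9],[43,12],[49,0]]
[[11,6],[13,0],[33,18],[35,12],[37,0],[42,9],[43,12],[49,0]]
[[11,6],[13,0],[22,9],[23,0],[33,18],[35,12],[37,0],[42,9],[43,12],[49,0]]
[[11,6],[13,12],[21,0],[22,9],[23,0],[33,18],[35,12],[37,0],[42,9],[43,12],[49,0]]
[[11,6],[13,12],[21,0],[22,9],[23,0],[33,18],[35,12],[37,0],[38,9],[43,12],[49,0]]
[[11,6],[13,12],[21,0],[22,9],[23,0],[33,18],[35,14],[36,12],[37,0],[38,9],[43,12],[49,0]]
[[11,6],[13,12],[21,0],[22,9],[23,0],[28,1],[31,0],[33,18],[35,14],[36,12],[37,0],[38,9],[43,12],[49,0]]
[[11,6],[13,12],[21,0],[22,9],[23,0],[28,1],[31,0],[33,18],[35,14],[36,12],[37,9],[43,12],[49,0]]
[[3,1],[4,0],[11,6],[13,12],[21,0],[22,9],[23,0],[28,1],[31,0],[33,18],[35,14],[36,12],[37,9],[43,12],[49,0]]
[[3,1],[4,0],[11,6],[13,12],[21,0],[22,20],[31,0],[33,18],[35,14],[36,12],[37,9],[43,12],[49,0]]
[[3,1],[4,0],[11,6],[13,12],[21,0],[22,20],[31,0],[33,18],[35,14],[36,12],[37,9],[43,12],[49,0]]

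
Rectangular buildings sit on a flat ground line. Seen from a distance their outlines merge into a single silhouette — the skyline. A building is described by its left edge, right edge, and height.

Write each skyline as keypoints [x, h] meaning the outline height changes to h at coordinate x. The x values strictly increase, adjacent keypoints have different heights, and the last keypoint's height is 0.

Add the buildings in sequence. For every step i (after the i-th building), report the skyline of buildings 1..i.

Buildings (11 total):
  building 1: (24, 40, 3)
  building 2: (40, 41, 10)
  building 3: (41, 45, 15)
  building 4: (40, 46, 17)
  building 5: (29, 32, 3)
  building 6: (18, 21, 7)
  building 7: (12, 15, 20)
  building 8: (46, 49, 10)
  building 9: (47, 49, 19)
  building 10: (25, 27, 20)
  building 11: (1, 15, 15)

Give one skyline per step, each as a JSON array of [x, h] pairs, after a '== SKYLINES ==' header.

== SKYLINES ==
[[24,3],[40,0]]
[[24,3],[40,10],[41,0]]
[[24,3],[40,10],[41,15],[45,0]]
[[24,3],[40,17],[46,0]]
[[24,3],[40,17],[46,0]]
[[18,7],[21,0],[24,3],[40,17],[46,0]]
[[12,20],[15,0],[18,7],[21,0],[24,3],[40,17],[46,0]]
[[12,20],[15,0],[18,7],[21,0],[24,3],[40,17],[46,10],[49,0]]
[[12,20],[15,0],[18,7],[21,0],[24,3],[40,17],[46,10],[47,19],[49,0]]
[[12,20],[15,0],[18,7],[21,0],[24,3],[25,20],[27,3],[40,17],[46,10],[47,19],[49,0]]
[[1,15],[12,20],[15,0],[18,7],[21,0],[24,3],[25,20],[27,3],[40,17],[46,10],[47,19],[49,0]]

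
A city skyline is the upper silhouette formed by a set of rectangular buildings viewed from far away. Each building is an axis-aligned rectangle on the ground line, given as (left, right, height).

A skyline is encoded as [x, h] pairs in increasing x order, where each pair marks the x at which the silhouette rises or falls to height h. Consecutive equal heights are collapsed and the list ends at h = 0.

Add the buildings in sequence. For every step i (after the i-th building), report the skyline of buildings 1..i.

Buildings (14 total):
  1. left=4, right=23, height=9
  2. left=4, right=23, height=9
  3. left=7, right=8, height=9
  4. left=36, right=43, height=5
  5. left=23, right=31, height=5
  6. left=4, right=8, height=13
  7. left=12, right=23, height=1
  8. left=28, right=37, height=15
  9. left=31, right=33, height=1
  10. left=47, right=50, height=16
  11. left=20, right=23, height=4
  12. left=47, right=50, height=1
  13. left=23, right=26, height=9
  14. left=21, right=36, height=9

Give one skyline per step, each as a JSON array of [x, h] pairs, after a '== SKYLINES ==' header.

== SKYLINES ==
[[4,9],[23,0]]
[[4,9],[23,0]]
[[4,9],[23,0]]
[[4,9],[23,0],[36,5],[43,0]]
[[4,9],[23,5],[31,0],[36,5],[43,0]]
[[4,13],[8,9],[23,5],[31,0],[36,5],[43,0]]
[[4,13],[8,9],[23,5],[31,0],[36,5],[43,0]]
[[4,13],[8,9],[23,5],[28,15],[37,5],[43,0]]
[[4,13],[8,9],[23,5],[28,15],[37,5],[43,0]]
[[4,13],[8,9],[23,5],[28,15],[37,5],[43,0],[47,16],[50,0]]
[[4,13],[8,9],[23,5],[28,15],[37,5],[43,0],[47,16],[50,0]]
[[4,13],[8,9],[23,5],[28,15],[37,5],[43,0],[47,16],[50,0]]
[[4,13],[8,9],[26,5],[28,15],[37,5],[43,0],[47,16],[50,0]]
[[4,13],[8,9],[28,15],[37,5],[43,0],[47,16],[50,0]]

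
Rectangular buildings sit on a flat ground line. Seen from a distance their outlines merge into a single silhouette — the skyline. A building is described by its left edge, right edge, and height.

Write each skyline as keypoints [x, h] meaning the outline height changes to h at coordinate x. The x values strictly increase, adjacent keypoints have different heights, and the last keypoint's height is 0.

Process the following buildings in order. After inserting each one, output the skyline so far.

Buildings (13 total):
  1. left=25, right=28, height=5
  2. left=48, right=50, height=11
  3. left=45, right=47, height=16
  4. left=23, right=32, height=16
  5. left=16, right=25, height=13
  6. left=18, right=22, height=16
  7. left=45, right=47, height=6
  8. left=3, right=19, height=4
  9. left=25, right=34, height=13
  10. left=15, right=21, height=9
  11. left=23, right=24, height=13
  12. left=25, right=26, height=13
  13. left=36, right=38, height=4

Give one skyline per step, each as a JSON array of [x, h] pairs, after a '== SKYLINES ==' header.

== SKYLINES ==
[[25,5],[28,0]]
[[25,5],[28,0],[48,11],[50,0]]
[[25,5],[28,0],[45,16],[47,0],[48,11],[50,0]]
[[23,16],[32,0],[45,16],[47,0],[48,11],[50,0]]
[[16,13],[23,16],[32,0],[45,16],[47,0],[48,11],[50,0]]
[[16,13],[18,16],[22,13],[23,16],[32,0],[45,16],[47,0],[48,11],[50,0]]
[[16,13],[18,16],[22,13],[23,16],[32,0],[45,16],[47,0],[48,11],[50,0]]
[[3,4],[16,13],[18,16],[22,13],[23,16],[32,0],[45,16],[47,0],[48,11],[50,0]]
[[3,4],[16,13],[18,16],[22,13],[23,16],[32,13],[34,0],[45,16],[47,0],[48,11],[50,0]]
[[3,4],[15,9],[16,13],[18,16],[22,13],[23,16],[32,13],[34,0],[45,16],[47,0],[48,11],[50,0]]
[[3,4],[15,9],[16,13],[18,16],[22,13],[23,16],[32,13],[34,0],[45,16],[47,0],[48,11],[50,0]]
[[3,4],[15,9],[16,13],[18,16],[22,13],[23,16],[32,13],[34,0],[45,16],[47,0],[48,11],[50,0]]
[[3,4],[15,9],[16,13],[18,16],[22,13],[23,16],[32,13],[34,0],[36,4],[38,0],[45,16],[47,0],[48,11],[50,0]]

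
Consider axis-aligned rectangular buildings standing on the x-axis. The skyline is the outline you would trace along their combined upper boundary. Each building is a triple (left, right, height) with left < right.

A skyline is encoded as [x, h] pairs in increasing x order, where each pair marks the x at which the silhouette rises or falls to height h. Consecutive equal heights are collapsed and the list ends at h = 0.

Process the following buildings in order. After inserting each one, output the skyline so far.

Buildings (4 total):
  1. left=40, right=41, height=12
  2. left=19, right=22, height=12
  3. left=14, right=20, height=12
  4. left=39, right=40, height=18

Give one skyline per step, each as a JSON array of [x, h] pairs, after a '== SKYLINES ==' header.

== SKYLINES ==
[[40,12],[41,0]]
[[19,12],[22,0],[40,12],[41,0]]
[[14,12],[22,0],[40,12],[41,0]]
[[14,12],[22,0],[39,18],[40,12],[41,0]]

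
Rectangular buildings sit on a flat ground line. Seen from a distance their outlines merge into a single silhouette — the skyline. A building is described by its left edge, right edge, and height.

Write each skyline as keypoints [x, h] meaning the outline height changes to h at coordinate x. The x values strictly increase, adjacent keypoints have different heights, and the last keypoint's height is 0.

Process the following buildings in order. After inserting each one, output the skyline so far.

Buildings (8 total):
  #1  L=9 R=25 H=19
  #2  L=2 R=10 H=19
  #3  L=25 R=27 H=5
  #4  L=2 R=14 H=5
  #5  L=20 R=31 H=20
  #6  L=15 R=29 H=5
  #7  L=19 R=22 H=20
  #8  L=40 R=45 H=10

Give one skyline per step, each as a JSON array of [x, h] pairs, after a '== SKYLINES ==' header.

== SKYLINES ==
[[9,19],[25,0]]
[[2,19],[25,0]]
[[2,19],[25,5],[27,0]]
[[2,19],[25,5],[27,0]]
[[2,19],[20,20],[31,0]]
[[2,19],[20,20],[31,0]]
[[2,19],[19,20],[31,0]]
[[2,19],[19,20],[31,0],[40,10],[45,0]]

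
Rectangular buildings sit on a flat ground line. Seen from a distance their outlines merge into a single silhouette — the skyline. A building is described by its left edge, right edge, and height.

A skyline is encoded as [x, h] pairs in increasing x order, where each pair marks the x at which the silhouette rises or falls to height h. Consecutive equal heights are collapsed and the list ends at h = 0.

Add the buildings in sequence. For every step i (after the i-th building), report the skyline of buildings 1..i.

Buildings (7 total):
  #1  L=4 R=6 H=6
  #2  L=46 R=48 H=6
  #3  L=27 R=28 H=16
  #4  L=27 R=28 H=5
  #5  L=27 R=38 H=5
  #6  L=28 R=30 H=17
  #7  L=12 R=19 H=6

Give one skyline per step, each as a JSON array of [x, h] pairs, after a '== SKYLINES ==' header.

== SKYLINES ==
[[4,6],[6,0]]
[[4,6],[6,0],[46,6],[48,0]]
[[4,6],[6,0],[27,16],[28,0],[46,6],[48,0]]
[[4,6],[6,0],[27,16],[28,0],[46,6],[48,0]]
[[4,6],[6,0],[27,16],[28,5],[38,0],[46,6],[48,0]]
[[4,6],[6,0],[27,16],[28,17],[30,5],[38,0],[46,6],[48,0]]
[[4,6],[6,0],[12,6],[19,0],[27,16],[28,17],[30,5],[38,0],[46,6],[48,0]]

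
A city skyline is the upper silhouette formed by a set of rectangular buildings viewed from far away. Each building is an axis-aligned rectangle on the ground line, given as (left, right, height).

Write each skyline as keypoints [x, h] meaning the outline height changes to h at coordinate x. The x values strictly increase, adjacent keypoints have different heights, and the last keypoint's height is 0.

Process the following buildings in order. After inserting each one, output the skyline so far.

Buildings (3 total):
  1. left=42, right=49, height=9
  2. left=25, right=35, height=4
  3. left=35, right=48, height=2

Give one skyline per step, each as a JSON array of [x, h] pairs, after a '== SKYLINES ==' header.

== SKYLINES ==
[[42,9],[49,0]]
[[25,4],[35,0],[42,9],[49,0]]
[[25,4],[35,2],[42,9],[49,0]]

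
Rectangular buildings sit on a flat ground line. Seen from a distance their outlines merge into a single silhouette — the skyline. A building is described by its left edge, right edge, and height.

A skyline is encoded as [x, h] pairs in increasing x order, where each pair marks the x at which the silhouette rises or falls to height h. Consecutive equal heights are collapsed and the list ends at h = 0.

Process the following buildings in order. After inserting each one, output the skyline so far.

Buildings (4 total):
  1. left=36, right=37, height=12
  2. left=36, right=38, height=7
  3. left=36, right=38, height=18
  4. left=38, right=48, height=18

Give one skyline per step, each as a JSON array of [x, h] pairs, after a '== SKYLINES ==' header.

== SKYLINES ==
[[36,12],[37,0]]
[[36,12],[37,7],[38,0]]
[[36,18],[38,0]]
[[36,18],[48,0]]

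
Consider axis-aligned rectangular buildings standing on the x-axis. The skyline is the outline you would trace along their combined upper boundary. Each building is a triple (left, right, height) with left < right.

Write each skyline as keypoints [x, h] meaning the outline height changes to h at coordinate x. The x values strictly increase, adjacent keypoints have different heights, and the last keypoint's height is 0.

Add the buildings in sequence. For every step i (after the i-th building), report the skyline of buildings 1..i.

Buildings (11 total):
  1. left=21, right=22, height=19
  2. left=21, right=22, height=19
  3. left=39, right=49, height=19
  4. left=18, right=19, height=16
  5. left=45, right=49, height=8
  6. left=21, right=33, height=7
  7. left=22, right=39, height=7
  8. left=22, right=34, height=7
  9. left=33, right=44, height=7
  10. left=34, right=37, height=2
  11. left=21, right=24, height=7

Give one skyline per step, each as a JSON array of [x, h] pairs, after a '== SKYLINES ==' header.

== SKYLINES ==
[[21,19],[22,0]]
[[21,19],[22,0]]
[[21,19],[22,0],[39,19],[49,0]]
[[18,16],[19,0],[21,19],[22,0],[39,19],[49,0]]
[[18,16],[19,0],[21,19],[22,0],[39,19],[49,0]]
[[18,16],[19,0],[21,19],[22,7],[33,0],[39,19],[49,0]]
[[18,16],[19,0],[21,19],[22,7],[39,19],[49,0]]
[[18,16],[19,0],[21,19],[22,7],[39,19],[49,0]]
[[18,16],[19,0],[21,19],[22,7],[39,19],[49,0]]
[[18,16],[19,0],[21,19],[22,7],[39,19],[49,0]]
[[18,16],[19,0],[21,19],[22,7],[39,19],[49,0]]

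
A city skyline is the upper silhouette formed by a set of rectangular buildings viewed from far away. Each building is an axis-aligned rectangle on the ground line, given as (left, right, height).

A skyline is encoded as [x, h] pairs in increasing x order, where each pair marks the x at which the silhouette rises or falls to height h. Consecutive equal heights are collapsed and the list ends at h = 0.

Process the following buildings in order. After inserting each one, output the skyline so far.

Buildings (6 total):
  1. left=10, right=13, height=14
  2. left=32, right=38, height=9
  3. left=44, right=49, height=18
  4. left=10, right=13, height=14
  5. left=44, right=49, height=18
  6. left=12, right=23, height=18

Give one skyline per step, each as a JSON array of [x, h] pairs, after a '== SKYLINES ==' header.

== SKYLINES ==
[[10,14],[13,0]]
[[10,14],[13,0],[32,9],[38,0]]
[[10,14],[13,0],[32,9],[38,0],[44,18],[49,0]]
[[10,14],[13,0],[32,9],[38,0],[44,18],[49,0]]
[[10,14],[13,0],[32,9],[38,0],[44,18],[49,0]]
[[10,14],[12,18],[23,0],[32,9],[38,0],[44,18],[49,0]]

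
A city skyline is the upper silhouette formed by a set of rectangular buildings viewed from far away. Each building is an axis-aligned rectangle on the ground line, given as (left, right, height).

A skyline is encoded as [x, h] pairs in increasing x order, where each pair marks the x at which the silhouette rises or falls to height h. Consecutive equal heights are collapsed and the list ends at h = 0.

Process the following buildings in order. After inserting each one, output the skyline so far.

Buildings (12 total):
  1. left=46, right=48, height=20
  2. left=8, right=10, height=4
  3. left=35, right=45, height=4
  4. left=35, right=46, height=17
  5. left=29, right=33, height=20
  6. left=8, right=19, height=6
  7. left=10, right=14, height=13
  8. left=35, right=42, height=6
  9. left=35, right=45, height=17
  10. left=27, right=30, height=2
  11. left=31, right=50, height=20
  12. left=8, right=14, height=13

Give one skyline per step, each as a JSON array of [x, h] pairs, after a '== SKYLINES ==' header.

== SKYLINES ==
[[46,20],[48,0]]
[[8,4],[10,0],[46,20],[48,0]]
[[8,4],[10,0],[35,4],[45,0],[46,20],[48,0]]
[[8,4],[10,0],[35,17],[46,20],[48,0]]
[[8,4],[10,0],[29,20],[33,0],[35,17],[46,20],[48,0]]
[[8,6],[19,0],[29,20],[33,0],[35,17],[46,20],[48,0]]
[[8,6],[10,13],[14,6],[19,0],[29,20],[33,0],[35,17],[46,20],[48,0]]
[[8,6],[10,13],[14,6],[19,0],[29,20],[33,0],[35,17],[46,20],[48,0]]
[[8,6],[10,13],[14,6],[19,0],[29,20],[33,0],[35,17],[46,20],[48,0]]
[[8,6],[10,13],[14,6],[19,0],[27,2],[29,20],[33,0],[35,17],[46,20],[48,0]]
[[8,6],[10,13],[14,6],[19,0],[27,2],[29,20],[50,0]]
[[8,13],[14,6],[19,0],[27,2],[29,20],[50,0]]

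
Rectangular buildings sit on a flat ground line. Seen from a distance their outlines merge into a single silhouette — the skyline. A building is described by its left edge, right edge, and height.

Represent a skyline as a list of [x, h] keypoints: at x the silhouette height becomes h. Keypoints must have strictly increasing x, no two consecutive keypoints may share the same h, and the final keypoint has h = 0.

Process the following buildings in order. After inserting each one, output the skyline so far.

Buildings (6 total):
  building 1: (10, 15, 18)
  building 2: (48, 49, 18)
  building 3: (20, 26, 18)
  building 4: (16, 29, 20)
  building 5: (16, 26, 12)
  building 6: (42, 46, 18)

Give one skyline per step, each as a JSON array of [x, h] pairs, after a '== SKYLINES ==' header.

== SKYLINES ==
[[10,18],[15,0]]
[[10,18],[15,0],[48,18],[49,0]]
[[10,18],[15,0],[20,18],[26,0],[48,18],[49,0]]
[[10,18],[15,0],[16,20],[29,0],[48,18],[49,0]]
[[10,18],[15,0],[16,20],[29,0],[48,18],[49,0]]
[[10,18],[15,0],[16,20],[29,0],[42,18],[46,0],[48,18],[49,0]]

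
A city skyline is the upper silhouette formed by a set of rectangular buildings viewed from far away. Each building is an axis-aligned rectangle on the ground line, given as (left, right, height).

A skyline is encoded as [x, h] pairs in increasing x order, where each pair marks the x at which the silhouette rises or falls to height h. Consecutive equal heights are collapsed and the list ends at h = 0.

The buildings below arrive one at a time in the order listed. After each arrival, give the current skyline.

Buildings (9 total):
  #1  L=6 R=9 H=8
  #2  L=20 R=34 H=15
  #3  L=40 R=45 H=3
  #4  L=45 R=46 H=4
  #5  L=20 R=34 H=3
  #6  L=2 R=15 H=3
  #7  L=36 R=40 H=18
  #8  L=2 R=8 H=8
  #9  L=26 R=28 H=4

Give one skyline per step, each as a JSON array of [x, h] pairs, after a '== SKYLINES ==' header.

== SKYLINES ==
[[6,8],[9,0]]
[[6,8],[9,0],[20,15],[34,0]]
[[6,8],[9,0],[20,15],[34,0],[40,3],[45,0]]
[[6,8],[9,0],[20,15],[34,0],[40,3],[45,4],[46,0]]
[[6,8],[9,0],[20,15],[34,0],[40,3],[45,4],[46,0]]
[[2,3],[6,8],[9,3],[15,0],[20,15],[34,0],[40,3],[45,4],[46,0]]
[[2,3],[6,8],[9,3],[15,0],[20,15],[34,0],[36,18],[40,3],[45,4],[46,0]]
[[2,8],[9,3],[15,0],[20,15],[34,0],[36,18],[40,3],[45,4],[46,0]]
[[2,8],[9,3],[15,0],[20,15],[34,0],[36,18],[40,3],[45,4],[46,0]]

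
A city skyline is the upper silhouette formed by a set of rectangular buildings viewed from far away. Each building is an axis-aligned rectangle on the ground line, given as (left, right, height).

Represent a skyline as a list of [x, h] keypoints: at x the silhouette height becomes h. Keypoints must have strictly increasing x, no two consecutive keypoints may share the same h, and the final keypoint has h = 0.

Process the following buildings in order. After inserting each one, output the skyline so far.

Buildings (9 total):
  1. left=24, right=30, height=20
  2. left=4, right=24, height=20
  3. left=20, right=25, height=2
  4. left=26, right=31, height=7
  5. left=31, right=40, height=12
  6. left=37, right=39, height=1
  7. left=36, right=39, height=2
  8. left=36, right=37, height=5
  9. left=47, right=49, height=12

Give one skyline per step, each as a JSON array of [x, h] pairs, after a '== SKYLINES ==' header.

== SKYLINES ==
[[24,20],[30,0]]
[[4,20],[30,0]]
[[4,20],[30,0]]
[[4,20],[30,7],[31,0]]
[[4,20],[30,7],[31,12],[40,0]]
[[4,20],[30,7],[31,12],[40,0]]
[[4,20],[30,7],[31,12],[40,0]]
[[4,20],[30,7],[31,12],[40,0]]
[[4,20],[30,7],[31,12],[40,0],[47,12],[49,0]]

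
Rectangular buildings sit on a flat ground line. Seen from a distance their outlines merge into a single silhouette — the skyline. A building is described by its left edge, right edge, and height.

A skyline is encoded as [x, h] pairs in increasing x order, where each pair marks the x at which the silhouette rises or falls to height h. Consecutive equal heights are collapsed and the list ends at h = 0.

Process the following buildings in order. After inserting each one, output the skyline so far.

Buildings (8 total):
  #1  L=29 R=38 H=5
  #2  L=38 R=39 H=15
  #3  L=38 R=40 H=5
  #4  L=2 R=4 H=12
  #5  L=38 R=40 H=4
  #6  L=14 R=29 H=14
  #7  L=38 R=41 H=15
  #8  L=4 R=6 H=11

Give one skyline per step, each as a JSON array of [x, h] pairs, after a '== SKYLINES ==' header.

== SKYLINES ==
[[29,5],[38,0]]
[[29,5],[38,15],[39,0]]
[[29,5],[38,15],[39,5],[40,0]]
[[2,12],[4,0],[29,5],[38,15],[39,5],[40,0]]
[[2,12],[4,0],[29,5],[38,15],[39,5],[40,0]]
[[2,12],[4,0],[14,14],[29,5],[38,15],[39,5],[40,0]]
[[2,12],[4,0],[14,14],[29,5],[38,15],[41,0]]
[[2,12],[4,11],[6,0],[14,14],[29,5],[38,15],[41,0]]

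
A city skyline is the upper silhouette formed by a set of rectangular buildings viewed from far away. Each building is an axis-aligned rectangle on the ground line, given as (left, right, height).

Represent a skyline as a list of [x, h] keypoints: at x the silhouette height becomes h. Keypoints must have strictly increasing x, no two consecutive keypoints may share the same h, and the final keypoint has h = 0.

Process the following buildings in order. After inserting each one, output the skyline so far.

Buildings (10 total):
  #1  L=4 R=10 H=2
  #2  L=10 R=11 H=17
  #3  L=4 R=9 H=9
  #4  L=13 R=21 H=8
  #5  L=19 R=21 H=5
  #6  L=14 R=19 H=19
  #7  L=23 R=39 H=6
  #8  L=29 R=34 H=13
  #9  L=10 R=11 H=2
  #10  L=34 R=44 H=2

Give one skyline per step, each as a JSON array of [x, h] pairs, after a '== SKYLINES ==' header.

== SKYLINES ==
[[4,2],[10,0]]
[[4,2],[10,17],[11,0]]
[[4,9],[9,2],[10,17],[11,0]]
[[4,9],[9,2],[10,17],[11,0],[13,8],[21,0]]
[[4,9],[9,2],[10,17],[11,0],[13,8],[21,0]]
[[4,9],[9,2],[10,17],[11,0],[13,8],[14,19],[19,8],[21,0]]
[[4,9],[9,2],[10,17],[11,0],[13,8],[14,19],[19,8],[21,0],[23,6],[39,0]]
[[4,9],[9,2],[10,17],[11,0],[13,8],[14,19],[19,8],[21,0],[23,6],[29,13],[34,6],[39,0]]
[[4,9],[9,2],[10,17],[11,0],[13,8],[14,19],[19,8],[21,0],[23,6],[29,13],[34,6],[39,0]]
[[4,9],[9,2],[10,17],[11,0],[13,8],[14,19],[19,8],[21,0],[23,6],[29,13],[34,6],[39,2],[44,0]]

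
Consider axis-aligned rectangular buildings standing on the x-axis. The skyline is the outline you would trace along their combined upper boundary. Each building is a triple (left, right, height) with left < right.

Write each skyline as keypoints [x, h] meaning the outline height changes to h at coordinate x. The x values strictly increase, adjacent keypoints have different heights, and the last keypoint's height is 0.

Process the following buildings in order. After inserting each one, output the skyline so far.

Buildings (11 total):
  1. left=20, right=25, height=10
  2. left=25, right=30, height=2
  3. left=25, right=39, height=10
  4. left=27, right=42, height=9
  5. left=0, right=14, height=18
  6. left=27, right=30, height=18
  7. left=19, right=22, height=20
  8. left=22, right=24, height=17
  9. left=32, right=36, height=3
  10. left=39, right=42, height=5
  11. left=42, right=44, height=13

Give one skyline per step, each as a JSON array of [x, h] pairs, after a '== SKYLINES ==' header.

== SKYLINES ==
[[20,10],[25,0]]
[[20,10],[25,2],[30,0]]
[[20,10],[39,0]]
[[20,10],[39,9],[42,0]]
[[0,18],[14,0],[20,10],[39,9],[42,0]]
[[0,18],[14,0],[20,10],[27,18],[30,10],[39,9],[42,0]]
[[0,18],[14,0],[19,20],[22,10],[27,18],[30,10],[39,9],[42,0]]
[[0,18],[14,0],[19,20],[22,17],[24,10],[27,18],[30,10],[39,9],[42,0]]
[[0,18],[14,0],[19,20],[22,17],[24,10],[27,18],[30,10],[39,9],[42,0]]
[[0,18],[14,0],[19,20],[22,17],[24,10],[27,18],[30,10],[39,9],[42,0]]
[[0,18],[14,0],[19,20],[22,17],[24,10],[27,18],[30,10],[39,9],[42,13],[44,0]]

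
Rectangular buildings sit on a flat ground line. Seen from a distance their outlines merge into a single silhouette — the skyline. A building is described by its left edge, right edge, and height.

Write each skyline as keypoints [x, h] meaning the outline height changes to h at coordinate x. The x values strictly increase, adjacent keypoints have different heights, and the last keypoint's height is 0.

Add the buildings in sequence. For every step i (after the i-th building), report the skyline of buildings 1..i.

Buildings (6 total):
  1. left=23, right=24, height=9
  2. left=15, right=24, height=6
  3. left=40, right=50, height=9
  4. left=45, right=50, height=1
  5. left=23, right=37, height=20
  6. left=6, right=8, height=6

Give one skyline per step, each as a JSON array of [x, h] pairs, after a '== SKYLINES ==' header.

== SKYLINES ==
[[23,9],[24,0]]
[[15,6],[23,9],[24,0]]
[[15,6],[23,9],[24,0],[40,9],[50,0]]
[[15,6],[23,9],[24,0],[40,9],[50,0]]
[[15,6],[23,20],[37,0],[40,9],[50,0]]
[[6,6],[8,0],[15,6],[23,20],[37,0],[40,9],[50,0]]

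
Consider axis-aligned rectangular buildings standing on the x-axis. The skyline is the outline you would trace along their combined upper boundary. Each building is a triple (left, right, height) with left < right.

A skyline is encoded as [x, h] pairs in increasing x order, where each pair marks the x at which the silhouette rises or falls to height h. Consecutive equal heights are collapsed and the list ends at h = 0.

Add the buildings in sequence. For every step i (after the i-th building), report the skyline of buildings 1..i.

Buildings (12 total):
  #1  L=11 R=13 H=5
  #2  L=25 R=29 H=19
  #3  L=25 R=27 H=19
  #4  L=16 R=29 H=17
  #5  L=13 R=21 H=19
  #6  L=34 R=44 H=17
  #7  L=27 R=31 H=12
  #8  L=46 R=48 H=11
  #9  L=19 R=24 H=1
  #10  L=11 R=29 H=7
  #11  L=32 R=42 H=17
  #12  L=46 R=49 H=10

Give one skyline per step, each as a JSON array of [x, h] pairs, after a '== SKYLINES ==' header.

== SKYLINES ==
[[11,5],[13,0]]
[[11,5],[13,0],[25,19],[29,0]]
[[11,5],[13,0],[25,19],[29,0]]
[[11,5],[13,0],[16,17],[25,19],[29,0]]
[[11,5],[13,19],[21,17],[25,19],[29,0]]
[[11,5],[13,19],[21,17],[25,19],[29,0],[34,17],[44,0]]
[[11,5],[13,19],[21,17],[25,19],[29,12],[31,0],[34,17],[44,0]]
[[11,5],[13,19],[21,17],[25,19],[29,12],[31,0],[34,17],[44,0],[46,11],[48,0]]
[[11,5],[13,19],[21,17],[25,19],[29,12],[31,0],[34,17],[44,0],[46,11],[48,0]]
[[11,7],[13,19],[21,17],[25,19],[29,12],[31,0],[34,17],[44,0],[46,11],[48,0]]
[[11,7],[13,19],[21,17],[25,19],[29,12],[31,0],[32,17],[44,0],[46,11],[48,0]]
[[11,7],[13,19],[21,17],[25,19],[29,12],[31,0],[32,17],[44,0],[46,11],[48,10],[49,0]]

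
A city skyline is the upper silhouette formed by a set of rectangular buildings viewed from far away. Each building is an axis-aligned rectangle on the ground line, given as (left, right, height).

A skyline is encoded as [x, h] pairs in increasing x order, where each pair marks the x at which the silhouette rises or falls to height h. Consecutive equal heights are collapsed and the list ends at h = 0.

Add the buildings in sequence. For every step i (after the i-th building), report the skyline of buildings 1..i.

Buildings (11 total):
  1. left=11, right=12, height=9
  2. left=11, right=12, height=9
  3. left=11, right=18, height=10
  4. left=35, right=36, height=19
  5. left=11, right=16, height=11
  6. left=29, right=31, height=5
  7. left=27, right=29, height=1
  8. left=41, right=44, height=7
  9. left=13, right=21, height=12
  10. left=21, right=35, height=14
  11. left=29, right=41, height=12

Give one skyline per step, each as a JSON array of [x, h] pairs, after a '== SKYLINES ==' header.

== SKYLINES ==
[[11,9],[12,0]]
[[11,9],[12,0]]
[[11,10],[18,0]]
[[11,10],[18,0],[35,19],[36,0]]
[[11,11],[16,10],[18,0],[35,19],[36,0]]
[[11,11],[16,10],[18,0],[29,5],[31,0],[35,19],[36,0]]
[[11,11],[16,10],[18,0],[27,1],[29,5],[31,0],[35,19],[36,0]]
[[11,11],[16,10],[18,0],[27,1],[29,5],[31,0],[35,19],[36,0],[41,7],[44,0]]
[[11,11],[13,12],[21,0],[27,1],[29,5],[31,0],[35,19],[36,0],[41,7],[44,0]]
[[11,11],[13,12],[21,14],[35,19],[36,0],[41,7],[44,0]]
[[11,11],[13,12],[21,14],[35,19],[36,12],[41,7],[44,0]]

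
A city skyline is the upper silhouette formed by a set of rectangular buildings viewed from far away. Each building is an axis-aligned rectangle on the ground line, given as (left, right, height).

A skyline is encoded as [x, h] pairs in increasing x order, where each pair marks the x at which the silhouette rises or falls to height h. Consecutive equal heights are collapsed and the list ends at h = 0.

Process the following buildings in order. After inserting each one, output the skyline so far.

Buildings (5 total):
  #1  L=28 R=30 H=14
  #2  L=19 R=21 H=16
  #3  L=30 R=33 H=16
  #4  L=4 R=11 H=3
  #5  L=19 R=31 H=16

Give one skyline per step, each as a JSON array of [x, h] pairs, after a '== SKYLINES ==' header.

== SKYLINES ==
[[28,14],[30,0]]
[[19,16],[21,0],[28,14],[30,0]]
[[19,16],[21,0],[28,14],[30,16],[33,0]]
[[4,3],[11,0],[19,16],[21,0],[28,14],[30,16],[33,0]]
[[4,3],[11,0],[19,16],[33,0]]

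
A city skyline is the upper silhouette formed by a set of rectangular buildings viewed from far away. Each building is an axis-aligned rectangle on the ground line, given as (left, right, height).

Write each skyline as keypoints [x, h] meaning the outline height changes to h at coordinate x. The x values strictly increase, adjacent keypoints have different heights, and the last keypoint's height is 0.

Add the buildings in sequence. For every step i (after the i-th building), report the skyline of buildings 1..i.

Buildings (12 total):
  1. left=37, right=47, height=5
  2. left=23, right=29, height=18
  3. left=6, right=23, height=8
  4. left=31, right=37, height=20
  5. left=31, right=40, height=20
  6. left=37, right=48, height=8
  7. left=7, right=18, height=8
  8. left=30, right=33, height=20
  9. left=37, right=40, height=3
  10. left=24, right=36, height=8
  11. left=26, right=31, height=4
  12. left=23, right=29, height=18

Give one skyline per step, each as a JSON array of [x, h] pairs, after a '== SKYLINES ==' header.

== SKYLINES ==
[[37,5],[47,0]]
[[23,18],[29,0],[37,5],[47,0]]
[[6,8],[23,18],[29,0],[37,5],[47,0]]
[[6,8],[23,18],[29,0],[31,20],[37,5],[47,0]]
[[6,8],[23,18],[29,0],[31,20],[40,5],[47,0]]
[[6,8],[23,18],[29,0],[31,20],[40,8],[48,0]]
[[6,8],[23,18],[29,0],[31,20],[40,8],[48,0]]
[[6,8],[23,18],[29,0],[30,20],[40,8],[48,0]]
[[6,8],[23,18],[29,0],[30,20],[40,8],[48,0]]
[[6,8],[23,18],[29,8],[30,20],[40,8],[48,0]]
[[6,8],[23,18],[29,8],[30,20],[40,8],[48,0]]
[[6,8],[23,18],[29,8],[30,20],[40,8],[48,0]]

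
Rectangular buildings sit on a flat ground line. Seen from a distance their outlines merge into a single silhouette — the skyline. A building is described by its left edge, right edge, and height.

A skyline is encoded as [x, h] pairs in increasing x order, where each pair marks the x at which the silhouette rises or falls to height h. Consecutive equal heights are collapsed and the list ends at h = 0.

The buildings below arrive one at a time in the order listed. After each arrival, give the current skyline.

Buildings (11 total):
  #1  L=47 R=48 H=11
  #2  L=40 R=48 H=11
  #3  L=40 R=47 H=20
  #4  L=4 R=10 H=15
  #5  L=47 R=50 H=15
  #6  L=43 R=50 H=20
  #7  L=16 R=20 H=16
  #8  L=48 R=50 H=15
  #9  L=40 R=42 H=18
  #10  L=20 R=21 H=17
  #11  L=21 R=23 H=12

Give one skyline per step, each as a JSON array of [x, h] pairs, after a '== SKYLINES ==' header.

== SKYLINES ==
[[47,11],[48,0]]
[[40,11],[48,0]]
[[40,20],[47,11],[48,0]]
[[4,15],[10,0],[40,20],[47,11],[48,0]]
[[4,15],[10,0],[40,20],[47,15],[50,0]]
[[4,15],[10,0],[40,20],[50,0]]
[[4,15],[10,0],[16,16],[20,0],[40,20],[50,0]]
[[4,15],[10,0],[16,16],[20,0],[40,20],[50,0]]
[[4,15],[10,0],[16,16],[20,0],[40,20],[50,0]]
[[4,15],[10,0],[16,16],[20,17],[21,0],[40,20],[50,0]]
[[4,15],[10,0],[16,16],[20,17],[21,12],[23,0],[40,20],[50,0]]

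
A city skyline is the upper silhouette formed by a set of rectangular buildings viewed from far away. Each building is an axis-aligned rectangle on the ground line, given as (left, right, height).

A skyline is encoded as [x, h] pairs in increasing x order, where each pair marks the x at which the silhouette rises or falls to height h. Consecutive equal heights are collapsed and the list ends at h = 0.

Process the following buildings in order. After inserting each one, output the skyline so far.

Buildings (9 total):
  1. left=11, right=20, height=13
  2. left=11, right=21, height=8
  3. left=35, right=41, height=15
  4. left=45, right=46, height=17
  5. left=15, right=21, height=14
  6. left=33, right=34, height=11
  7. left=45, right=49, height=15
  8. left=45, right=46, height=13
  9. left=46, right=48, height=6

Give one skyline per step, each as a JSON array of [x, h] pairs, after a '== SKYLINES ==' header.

== SKYLINES ==
[[11,13],[20,0]]
[[11,13],[20,8],[21,0]]
[[11,13],[20,8],[21,0],[35,15],[41,0]]
[[11,13],[20,8],[21,0],[35,15],[41,0],[45,17],[46,0]]
[[11,13],[15,14],[21,0],[35,15],[41,0],[45,17],[46,0]]
[[11,13],[15,14],[21,0],[33,11],[34,0],[35,15],[41,0],[45,17],[46,0]]
[[11,13],[15,14],[21,0],[33,11],[34,0],[35,15],[41,0],[45,17],[46,15],[49,0]]
[[11,13],[15,14],[21,0],[33,11],[34,0],[35,15],[41,0],[45,17],[46,15],[49,0]]
[[11,13],[15,14],[21,0],[33,11],[34,0],[35,15],[41,0],[45,17],[46,15],[49,0]]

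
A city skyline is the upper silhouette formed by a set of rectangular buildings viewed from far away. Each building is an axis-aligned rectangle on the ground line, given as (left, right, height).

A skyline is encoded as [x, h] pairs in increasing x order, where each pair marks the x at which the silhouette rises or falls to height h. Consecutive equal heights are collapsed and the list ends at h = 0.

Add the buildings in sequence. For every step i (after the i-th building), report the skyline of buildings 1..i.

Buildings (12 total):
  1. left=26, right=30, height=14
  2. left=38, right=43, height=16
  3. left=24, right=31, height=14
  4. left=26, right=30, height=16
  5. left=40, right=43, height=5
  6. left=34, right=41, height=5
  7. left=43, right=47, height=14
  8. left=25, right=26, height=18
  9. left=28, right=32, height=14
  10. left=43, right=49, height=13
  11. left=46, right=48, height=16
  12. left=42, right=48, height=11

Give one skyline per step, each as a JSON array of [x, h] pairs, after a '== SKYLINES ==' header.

== SKYLINES ==
[[26,14],[30,0]]
[[26,14],[30,0],[38,16],[43,0]]
[[24,14],[31,0],[38,16],[43,0]]
[[24,14],[26,16],[30,14],[31,0],[38,16],[43,0]]
[[24,14],[26,16],[30,14],[31,0],[38,16],[43,0]]
[[24,14],[26,16],[30,14],[31,0],[34,5],[38,16],[43,0]]
[[24,14],[26,16],[30,14],[31,0],[34,5],[38,16],[43,14],[47,0]]
[[24,14],[25,18],[26,16],[30,14],[31,0],[34,5],[38,16],[43,14],[47,0]]
[[24,14],[25,18],[26,16],[30,14],[32,0],[34,5],[38,16],[43,14],[47,0]]
[[24,14],[25,18],[26,16],[30,14],[32,0],[34,5],[38,16],[43,14],[47,13],[49,0]]
[[24,14],[25,18],[26,16],[30,14],[32,0],[34,5],[38,16],[43,14],[46,16],[48,13],[49,0]]
[[24,14],[25,18],[26,16],[30,14],[32,0],[34,5],[38,16],[43,14],[46,16],[48,13],[49,0]]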